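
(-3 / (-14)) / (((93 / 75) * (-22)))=-75/9548 = -0.01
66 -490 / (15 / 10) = -260.67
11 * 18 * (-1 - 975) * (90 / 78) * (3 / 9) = -966240/13 = -74326.15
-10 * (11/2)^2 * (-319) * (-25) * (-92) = 221944250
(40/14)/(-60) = -1/21 = -0.05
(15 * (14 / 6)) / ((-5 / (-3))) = 21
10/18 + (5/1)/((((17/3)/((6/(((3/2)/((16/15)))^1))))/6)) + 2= 3847/153 = 25.14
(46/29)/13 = 46/377 = 0.12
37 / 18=2.06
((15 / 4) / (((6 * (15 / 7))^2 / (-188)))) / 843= -2303/455220 = -0.01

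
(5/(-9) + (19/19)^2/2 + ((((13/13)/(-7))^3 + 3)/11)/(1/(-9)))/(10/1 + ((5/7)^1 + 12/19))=-3235871/14640318 = -0.22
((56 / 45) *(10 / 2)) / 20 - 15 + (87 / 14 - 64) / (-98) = -870487/61740 = -14.10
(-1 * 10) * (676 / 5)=-1352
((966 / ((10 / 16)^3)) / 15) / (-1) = -164864/625 = -263.78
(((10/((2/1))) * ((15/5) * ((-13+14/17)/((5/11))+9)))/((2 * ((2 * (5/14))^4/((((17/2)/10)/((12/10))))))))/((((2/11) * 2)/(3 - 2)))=-4991679/5000 = -998.34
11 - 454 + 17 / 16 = -7071/16 = -441.94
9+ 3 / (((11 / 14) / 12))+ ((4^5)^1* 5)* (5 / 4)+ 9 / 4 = 284111/44 = 6457.07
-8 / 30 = -4/15 = -0.27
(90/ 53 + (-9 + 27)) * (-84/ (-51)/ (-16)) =-1827/901 = -2.03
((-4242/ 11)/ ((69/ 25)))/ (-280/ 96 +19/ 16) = 1696800/20999 = 80.80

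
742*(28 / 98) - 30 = 182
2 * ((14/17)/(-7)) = -4/17 = -0.24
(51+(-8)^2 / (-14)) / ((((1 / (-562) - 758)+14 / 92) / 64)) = -67215200/17142937 = -3.92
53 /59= 0.90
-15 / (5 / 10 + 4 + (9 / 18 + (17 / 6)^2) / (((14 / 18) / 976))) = -210/149879 = 0.00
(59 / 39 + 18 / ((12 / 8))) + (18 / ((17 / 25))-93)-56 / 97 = -3446678/64311 = -53.59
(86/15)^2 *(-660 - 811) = -10879516/225 = -48353.40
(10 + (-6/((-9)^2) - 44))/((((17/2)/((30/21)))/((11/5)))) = -40480/3213 = -12.60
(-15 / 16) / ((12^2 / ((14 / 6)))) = -0.02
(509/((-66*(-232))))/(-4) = -509/61248 = -0.01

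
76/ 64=19/16 = 1.19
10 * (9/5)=18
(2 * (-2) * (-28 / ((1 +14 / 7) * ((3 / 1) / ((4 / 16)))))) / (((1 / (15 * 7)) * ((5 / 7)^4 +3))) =588245/5871 = 100.20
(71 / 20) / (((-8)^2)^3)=71/5242880 = 0.00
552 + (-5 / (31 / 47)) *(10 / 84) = 717529/1302 = 551.10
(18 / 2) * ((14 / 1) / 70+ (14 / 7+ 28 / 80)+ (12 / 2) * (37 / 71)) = 72549/1420 = 51.09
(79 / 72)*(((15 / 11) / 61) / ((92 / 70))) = 13825/740784 = 0.02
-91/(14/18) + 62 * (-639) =-39735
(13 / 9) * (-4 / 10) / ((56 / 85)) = -221/252 = -0.88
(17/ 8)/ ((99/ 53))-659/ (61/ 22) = -11427455/48312 = -236.53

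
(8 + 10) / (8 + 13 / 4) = 8/5 = 1.60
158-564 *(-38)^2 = -814258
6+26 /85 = 536/85 = 6.31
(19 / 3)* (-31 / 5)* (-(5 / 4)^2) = 2945/48 = 61.35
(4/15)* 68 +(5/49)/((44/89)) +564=18832867/32340 = 582.34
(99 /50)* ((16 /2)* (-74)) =-29304/25 = -1172.16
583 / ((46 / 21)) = 12243/46 = 266.15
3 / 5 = 0.60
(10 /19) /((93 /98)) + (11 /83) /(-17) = 1363343/2493237 = 0.55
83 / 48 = 1.73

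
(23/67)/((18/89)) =2047/1206 = 1.70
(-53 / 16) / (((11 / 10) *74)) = -0.04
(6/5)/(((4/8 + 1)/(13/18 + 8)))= 314/45 = 6.98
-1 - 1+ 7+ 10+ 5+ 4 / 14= 142/7 = 20.29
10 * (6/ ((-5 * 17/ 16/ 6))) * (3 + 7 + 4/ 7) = -85248/119 = -716.37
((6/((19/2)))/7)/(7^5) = 12/2235331 = 0.00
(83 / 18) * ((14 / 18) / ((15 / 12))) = 1162/405 = 2.87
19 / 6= 3.17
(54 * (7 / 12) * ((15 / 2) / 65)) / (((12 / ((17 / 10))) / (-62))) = -33201/1040 = -31.92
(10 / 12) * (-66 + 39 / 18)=-1915/36 = -53.19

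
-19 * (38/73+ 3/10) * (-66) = 1028.97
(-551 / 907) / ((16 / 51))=-28101/14512 = -1.94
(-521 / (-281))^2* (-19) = -5157379/78961 = -65.32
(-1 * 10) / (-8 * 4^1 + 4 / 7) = 7/22 = 0.32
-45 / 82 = -0.55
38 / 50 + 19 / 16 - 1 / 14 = 5253/2800 = 1.88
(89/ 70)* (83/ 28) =7387/1960 = 3.77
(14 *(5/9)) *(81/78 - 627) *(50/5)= -1898750/39 = -48685.90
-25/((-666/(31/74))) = 775/49284 = 0.02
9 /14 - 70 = -971/14 = -69.36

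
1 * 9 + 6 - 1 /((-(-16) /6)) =117/8 = 14.62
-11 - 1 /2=-23/2 = -11.50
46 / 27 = 1.70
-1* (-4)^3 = 64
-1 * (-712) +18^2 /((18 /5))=802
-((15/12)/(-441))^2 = -25/3111696 = 0.00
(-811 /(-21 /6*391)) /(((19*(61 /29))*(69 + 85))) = 23519/244258091 = 0.00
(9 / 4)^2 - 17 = -11.94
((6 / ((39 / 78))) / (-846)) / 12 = -1/846 = 0.00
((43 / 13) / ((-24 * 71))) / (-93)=43/2060136 = 0.00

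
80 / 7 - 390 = -2650/7 = -378.57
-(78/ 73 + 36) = -2706/73 = -37.07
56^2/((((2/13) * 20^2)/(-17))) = -21658/25 = -866.32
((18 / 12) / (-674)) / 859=-3/1157932 = 0.00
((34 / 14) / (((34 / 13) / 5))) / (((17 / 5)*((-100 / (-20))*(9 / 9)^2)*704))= 65/167552 = 0.00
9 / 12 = 3/4 = 0.75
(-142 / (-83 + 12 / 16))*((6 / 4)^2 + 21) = 13206/329 = 40.14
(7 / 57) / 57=7/3249 = 0.00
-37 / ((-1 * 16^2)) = 37/256 = 0.14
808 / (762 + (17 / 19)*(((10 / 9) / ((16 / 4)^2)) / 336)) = 371395584/350251861 = 1.06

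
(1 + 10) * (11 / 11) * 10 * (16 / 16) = 110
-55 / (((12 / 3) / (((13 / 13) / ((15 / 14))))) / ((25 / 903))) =-275/774 = -0.36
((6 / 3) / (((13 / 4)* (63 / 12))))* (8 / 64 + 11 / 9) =388/2457 = 0.16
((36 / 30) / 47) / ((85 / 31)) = 186/19975 = 0.01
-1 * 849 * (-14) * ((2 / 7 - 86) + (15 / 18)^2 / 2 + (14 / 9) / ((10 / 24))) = -58217911/60 = -970298.52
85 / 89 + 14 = 1331/89 = 14.96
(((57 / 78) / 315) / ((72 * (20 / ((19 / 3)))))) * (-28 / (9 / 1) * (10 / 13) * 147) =-17689/4928040 = 0.00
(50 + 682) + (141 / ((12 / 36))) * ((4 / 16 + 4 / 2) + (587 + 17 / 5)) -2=5028419/20 = 251420.95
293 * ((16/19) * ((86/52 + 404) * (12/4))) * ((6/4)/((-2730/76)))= -74166504/5915 = -12538.72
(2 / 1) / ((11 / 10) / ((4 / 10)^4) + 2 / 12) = 192/4141 = 0.05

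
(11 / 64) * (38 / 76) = 11/128 = 0.09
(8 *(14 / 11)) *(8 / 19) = 896/209 = 4.29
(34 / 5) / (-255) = -2/75 = -0.03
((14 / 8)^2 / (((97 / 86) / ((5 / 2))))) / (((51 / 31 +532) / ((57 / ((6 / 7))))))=43435805/51349472 = 0.85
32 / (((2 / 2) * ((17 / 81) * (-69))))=-864/391 = -2.21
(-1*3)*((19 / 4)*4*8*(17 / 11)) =-7752/11 = -704.73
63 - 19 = 44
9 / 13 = 0.69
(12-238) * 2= -452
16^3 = 4096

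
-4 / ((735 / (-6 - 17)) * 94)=46/34545 = 0.00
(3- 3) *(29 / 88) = 0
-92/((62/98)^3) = -10823708/29791 = -363.32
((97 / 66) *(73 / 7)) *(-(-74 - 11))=601885/462 = 1302.78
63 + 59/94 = 5981/94 = 63.63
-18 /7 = -2.57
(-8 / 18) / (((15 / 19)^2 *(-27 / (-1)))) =-1444/54675 = -0.03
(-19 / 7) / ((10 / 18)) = -171/35 = -4.89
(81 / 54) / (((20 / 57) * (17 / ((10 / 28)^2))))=855/26656 = 0.03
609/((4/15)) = 9135/4 = 2283.75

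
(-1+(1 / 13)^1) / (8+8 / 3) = -9/104 = -0.09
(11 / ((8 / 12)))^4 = 1185921/16 = 74120.06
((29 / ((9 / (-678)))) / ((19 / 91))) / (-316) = 298207/9006 = 33.11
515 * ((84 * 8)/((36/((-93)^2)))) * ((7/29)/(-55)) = -116404008/319 = -364902.85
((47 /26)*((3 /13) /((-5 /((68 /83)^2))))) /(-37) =325992/215384585 = 0.00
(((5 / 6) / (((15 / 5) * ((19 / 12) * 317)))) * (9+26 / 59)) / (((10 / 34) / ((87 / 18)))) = 274601/3198213 = 0.09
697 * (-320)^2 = 71372800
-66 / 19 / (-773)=66/14687 = 0.00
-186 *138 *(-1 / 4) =6417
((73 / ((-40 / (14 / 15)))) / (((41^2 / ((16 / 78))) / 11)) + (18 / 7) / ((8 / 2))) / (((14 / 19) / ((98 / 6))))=837803803/59003100 = 14.20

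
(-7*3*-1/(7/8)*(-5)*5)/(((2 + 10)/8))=-400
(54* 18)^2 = 944784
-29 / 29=-1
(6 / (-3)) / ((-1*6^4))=1/648 = 0.00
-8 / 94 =-4/47 = -0.09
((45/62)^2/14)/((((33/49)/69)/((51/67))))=16627275/5666056 = 2.93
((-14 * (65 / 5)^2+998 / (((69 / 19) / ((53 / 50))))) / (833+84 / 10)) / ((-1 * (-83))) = -3578857/120467445 = -0.03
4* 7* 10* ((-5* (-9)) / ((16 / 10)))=7875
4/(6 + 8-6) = 1/2 = 0.50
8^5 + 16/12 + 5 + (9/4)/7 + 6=2753575/84 = 32780.65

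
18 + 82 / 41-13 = 7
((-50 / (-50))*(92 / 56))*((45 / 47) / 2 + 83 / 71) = 36133/13348 = 2.71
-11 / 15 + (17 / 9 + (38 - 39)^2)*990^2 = 42470989/15 = 2831399.27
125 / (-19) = -125/19 = -6.58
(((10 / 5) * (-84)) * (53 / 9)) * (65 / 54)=-96460/81 = -1190.86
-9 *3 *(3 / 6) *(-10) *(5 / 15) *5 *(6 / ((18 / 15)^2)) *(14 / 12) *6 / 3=4375/2 = 2187.50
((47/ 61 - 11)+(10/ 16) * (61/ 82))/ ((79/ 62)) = -12112909/1580632 = -7.66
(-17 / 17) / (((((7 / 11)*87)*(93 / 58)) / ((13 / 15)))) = -286/29295 = -0.01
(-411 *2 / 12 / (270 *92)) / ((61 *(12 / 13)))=-1781/36365760 = 0.00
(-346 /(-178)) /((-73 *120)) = -173/779640 = 0.00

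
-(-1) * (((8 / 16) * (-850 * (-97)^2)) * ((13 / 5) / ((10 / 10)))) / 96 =-108301.51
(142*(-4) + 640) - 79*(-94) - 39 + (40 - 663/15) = 37274/5 = 7454.80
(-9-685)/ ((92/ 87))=-30189/46 = -656.28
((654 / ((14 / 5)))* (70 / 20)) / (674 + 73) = 545/498 = 1.09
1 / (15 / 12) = 4/5 = 0.80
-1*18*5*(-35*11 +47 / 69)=795540/23 = 34588.70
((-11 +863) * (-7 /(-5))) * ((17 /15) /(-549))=-33796/13725 = -2.46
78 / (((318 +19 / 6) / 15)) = 7020/1927 = 3.64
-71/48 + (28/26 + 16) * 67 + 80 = 762949/624 = 1222.67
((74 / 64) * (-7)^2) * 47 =85211/32 = 2662.84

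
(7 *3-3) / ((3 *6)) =1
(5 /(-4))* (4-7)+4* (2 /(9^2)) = 3.85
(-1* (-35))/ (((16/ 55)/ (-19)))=-36575/16 = -2285.94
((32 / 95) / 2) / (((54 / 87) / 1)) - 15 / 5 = -2333/855 = -2.73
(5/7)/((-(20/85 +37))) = -85/4431 = -0.02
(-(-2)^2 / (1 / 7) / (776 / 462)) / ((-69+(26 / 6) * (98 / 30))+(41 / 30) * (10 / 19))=17955/58297 = 0.31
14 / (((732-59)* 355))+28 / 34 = 0.82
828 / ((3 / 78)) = 21528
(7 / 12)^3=343/1728 = 0.20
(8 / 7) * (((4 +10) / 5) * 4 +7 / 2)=84/5 = 16.80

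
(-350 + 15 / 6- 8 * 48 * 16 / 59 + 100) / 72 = -13831/2832 = -4.88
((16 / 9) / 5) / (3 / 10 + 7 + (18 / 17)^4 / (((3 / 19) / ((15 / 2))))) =2672672/503645697 = 0.01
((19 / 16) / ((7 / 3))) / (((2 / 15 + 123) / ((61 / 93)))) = 17385/6412784 = 0.00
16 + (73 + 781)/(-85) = 506/85 = 5.95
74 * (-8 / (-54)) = 296/27 = 10.96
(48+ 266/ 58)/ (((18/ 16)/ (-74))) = -902800/261 = -3459.00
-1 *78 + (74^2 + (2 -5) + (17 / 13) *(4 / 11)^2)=8486607/1573 = 5395.17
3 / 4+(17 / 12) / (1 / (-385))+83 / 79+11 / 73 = -9402494/17301 = -543.47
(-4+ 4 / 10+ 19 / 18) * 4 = -458/45 = -10.18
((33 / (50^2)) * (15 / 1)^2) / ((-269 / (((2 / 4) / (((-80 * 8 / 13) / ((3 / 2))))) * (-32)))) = -11583/2152000 = -0.01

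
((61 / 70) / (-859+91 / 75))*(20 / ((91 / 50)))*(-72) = 16470000/20490379 = 0.80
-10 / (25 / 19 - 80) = 38/299 = 0.13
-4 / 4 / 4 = -1/4 = -0.25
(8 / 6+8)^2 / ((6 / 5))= 1960/27 = 72.59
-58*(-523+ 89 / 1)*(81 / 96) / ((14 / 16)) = 24273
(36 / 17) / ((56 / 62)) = 279/119 = 2.34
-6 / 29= -0.21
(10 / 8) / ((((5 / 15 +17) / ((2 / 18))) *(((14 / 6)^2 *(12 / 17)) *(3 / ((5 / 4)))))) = 425/489216 = 0.00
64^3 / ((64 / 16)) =65536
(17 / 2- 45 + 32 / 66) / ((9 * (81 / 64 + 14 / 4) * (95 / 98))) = -7454272/8605575 = -0.87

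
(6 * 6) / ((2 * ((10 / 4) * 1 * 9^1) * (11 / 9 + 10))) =36/505 = 0.07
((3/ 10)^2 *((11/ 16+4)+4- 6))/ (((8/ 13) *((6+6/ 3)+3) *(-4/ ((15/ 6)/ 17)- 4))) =-129/112640 = 0.00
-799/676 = -1.18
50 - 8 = 42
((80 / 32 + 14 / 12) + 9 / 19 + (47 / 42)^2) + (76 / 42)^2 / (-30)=379459/71820 = 5.28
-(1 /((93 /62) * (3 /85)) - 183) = 1477/9 = 164.11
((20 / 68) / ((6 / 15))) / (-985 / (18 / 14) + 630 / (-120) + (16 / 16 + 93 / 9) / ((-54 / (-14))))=-4050/4232473 = 0.00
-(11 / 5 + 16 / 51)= -641/255 = -2.51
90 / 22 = 45/11 = 4.09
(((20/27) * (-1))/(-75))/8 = 1/810 = 0.00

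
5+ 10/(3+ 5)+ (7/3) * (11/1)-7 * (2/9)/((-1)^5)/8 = 289/9 = 32.11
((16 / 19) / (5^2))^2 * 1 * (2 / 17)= 512/3835625 = 0.00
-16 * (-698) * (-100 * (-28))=31270400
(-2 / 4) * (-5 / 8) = 5/16 = 0.31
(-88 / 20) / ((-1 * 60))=11/150 = 0.07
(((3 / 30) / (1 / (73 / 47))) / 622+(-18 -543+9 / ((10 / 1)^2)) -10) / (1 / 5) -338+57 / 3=-463877621/146170 = -3173.55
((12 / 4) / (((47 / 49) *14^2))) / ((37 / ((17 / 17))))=3/6956 = 0.00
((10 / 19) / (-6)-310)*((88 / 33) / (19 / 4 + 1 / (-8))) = -1131200/6327 = -178.79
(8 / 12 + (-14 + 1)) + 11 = -4/3 = -1.33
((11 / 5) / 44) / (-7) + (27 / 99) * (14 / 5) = 233/308 = 0.76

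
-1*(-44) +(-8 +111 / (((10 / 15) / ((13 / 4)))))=4617/8 = 577.12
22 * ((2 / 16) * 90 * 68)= 16830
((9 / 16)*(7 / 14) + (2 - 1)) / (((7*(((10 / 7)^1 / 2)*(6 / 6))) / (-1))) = -0.26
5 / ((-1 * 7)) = -5/7 = -0.71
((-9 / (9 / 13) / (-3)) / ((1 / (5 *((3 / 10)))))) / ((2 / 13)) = 169/4 = 42.25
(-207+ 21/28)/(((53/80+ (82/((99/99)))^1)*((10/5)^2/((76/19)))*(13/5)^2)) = -412500/1117597 = -0.37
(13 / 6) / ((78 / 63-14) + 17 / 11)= -1001/5182 = -0.19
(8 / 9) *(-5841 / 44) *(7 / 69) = -826/69 = -11.97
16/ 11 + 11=137/11 = 12.45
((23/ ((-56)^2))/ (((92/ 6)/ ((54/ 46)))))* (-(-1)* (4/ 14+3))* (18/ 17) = 729/373184 = 0.00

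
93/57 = 31/19 = 1.63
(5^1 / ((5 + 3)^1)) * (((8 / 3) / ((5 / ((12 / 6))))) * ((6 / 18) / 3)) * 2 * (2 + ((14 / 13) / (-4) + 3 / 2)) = 56/117 = 0.48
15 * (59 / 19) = 885/19 = 46.58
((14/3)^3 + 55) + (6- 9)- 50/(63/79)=17186/189 = 90.93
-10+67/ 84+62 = 4435/84 = 52.80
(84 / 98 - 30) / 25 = -204/175 = -1.17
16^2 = 256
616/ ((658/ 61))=2684/47 = 57.11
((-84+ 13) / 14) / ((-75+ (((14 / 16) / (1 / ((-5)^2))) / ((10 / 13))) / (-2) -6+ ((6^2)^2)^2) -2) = -1136/376212207 = 0.00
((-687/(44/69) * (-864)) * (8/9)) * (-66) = -54608256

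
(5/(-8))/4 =-5/32 = -0.16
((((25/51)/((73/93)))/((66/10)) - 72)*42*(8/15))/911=-329810992/186540915 = -1.77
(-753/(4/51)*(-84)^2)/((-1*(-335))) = -67742892/335 = -202217.59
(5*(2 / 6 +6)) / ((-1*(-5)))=19/3 = 6.33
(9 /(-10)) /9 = -1/10 = -0.10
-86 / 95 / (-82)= 43/3895 = 0.01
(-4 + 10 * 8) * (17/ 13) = 1292/13 = 99.38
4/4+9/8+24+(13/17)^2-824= -1843335/2312 = -797.29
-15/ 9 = -1.67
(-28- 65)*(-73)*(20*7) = 950460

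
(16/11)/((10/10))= 16/11 = 1.45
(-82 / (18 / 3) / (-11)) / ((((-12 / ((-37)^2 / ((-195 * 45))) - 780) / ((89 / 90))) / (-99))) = 4995481/28875600 = 0.17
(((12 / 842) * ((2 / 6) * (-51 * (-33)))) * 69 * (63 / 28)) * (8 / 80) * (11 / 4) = 11496573/33680 = 341.35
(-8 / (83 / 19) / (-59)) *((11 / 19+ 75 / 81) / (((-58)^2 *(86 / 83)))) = 772/57607659 = 0.00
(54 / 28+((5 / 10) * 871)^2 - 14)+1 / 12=7965227/42 = 189648.26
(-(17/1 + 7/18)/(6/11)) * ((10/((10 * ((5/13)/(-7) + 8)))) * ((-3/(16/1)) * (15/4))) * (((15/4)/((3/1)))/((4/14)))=54829775/4442112 = 12.34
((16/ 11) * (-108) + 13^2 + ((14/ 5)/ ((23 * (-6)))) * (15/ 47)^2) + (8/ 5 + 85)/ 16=17.32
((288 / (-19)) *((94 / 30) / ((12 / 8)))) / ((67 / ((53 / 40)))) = -19928/31825 = -0.63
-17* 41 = -697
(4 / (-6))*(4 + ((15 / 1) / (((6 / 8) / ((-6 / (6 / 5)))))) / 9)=128/27 = 4.74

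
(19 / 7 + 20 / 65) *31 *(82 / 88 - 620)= -21110225/364 = -57995.12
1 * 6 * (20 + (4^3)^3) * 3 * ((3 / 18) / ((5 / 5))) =786492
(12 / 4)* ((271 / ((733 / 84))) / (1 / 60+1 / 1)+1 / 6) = 8239753/89426 = 92.14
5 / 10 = 1/2 = 0.50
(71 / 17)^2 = 5041/289 = 17.44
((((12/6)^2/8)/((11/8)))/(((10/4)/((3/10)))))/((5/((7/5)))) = 84/6875 = 0.01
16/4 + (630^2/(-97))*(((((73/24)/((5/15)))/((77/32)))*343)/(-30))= 189299108/1067 = 177412.47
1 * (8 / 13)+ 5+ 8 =177/13 = 13.62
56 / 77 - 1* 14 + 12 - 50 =-51.27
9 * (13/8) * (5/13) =45/8 = 5.62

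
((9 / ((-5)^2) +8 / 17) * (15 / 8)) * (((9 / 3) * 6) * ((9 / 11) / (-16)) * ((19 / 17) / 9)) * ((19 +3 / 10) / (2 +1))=-11650059/10172800 = -1.15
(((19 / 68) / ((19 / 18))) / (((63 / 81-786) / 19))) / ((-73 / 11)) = 16929/17540294 = 0.00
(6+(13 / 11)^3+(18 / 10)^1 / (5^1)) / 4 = 133277/66550 = 2.00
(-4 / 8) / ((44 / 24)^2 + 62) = -18/2353 = -0.01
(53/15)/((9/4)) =212/135 = 1.57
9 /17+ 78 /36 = 275/102 = 2.70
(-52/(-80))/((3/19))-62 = -3473/60 = -57.88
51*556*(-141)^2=563745636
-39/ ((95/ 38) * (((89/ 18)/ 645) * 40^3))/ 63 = -5031/9968000 = 0.00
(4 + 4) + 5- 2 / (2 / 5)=8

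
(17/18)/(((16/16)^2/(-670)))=-5695/9 = -632.78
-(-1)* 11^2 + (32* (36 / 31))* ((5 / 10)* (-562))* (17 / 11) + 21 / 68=-371398163/23188 = -16016.83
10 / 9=1.11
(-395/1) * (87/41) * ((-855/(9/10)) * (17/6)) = 92499125/41 = 2256076.22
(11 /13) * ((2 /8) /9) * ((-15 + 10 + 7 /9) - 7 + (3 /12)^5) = -87505/331776 = -0.26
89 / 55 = 1.62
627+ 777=1404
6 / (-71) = -6/71 = -0.08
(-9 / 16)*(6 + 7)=-117/16 = -7.31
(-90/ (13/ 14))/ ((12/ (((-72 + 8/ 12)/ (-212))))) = -3745/1378 = -2.72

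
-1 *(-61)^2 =-3721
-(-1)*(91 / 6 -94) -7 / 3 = -487/6 = -81.17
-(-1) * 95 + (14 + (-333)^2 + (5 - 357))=110646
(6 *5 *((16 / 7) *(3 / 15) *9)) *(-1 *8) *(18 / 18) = -987.43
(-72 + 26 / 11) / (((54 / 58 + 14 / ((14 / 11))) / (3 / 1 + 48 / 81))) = -1077379/51381 = -20.97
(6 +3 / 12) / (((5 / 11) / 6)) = 165/2 = 82.50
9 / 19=0.47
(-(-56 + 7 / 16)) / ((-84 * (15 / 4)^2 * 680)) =-127/1836000 = 0.00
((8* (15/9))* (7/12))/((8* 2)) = 35/72 = 0.49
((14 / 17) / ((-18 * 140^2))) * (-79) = 79/428400 = 0.00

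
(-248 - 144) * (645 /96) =-10535/4 = -2633.75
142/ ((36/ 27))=213/2 = 106.50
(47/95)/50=47/4750 = 0.01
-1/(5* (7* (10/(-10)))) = 1/35 = 0.03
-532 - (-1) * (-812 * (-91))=73360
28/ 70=2/5 = 0.40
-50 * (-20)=1000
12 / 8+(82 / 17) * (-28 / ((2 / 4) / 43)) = -394861/34 = -11613.56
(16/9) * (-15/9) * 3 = -80/9 = -8.89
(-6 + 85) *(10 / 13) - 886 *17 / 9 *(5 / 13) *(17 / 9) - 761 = -155201/81 = -1916.06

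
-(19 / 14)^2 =-361/196 = -1.84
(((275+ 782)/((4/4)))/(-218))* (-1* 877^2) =812969353/218 = 3729217.22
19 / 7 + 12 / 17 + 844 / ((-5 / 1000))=-20086793/119 = -168796.58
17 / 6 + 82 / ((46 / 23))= 263/6 = 43.83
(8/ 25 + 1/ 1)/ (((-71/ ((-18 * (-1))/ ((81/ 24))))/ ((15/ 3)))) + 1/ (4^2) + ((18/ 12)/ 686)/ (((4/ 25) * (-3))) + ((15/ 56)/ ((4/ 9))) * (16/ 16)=642329/3896480 = 0.16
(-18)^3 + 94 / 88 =-256561/44 = -5830.93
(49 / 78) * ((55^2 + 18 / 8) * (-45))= -8900115/104 = -85578.03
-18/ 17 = -1.06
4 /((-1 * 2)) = -2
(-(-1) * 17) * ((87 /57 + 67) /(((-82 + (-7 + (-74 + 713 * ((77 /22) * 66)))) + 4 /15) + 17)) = 332010/46898821 = 0.01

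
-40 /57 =-0.70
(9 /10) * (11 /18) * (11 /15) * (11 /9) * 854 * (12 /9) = 1136674/2025 = 561.32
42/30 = 7/5 = 1.40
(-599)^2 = 358801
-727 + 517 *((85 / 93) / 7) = -429332/651 = -659.50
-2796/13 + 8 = -2692/13 = -207.08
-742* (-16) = 11872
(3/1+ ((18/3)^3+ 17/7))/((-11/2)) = -3100/77 = -40.26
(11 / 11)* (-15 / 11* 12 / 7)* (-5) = 900/77 = 11.69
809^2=654481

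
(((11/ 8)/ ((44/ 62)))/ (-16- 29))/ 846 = -31/609120 = 0.00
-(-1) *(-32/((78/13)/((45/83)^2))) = -10800/6889 = -1.57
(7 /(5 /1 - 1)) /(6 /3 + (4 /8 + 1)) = 0.50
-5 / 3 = -1.67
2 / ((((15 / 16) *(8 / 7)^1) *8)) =7/30 = 0.23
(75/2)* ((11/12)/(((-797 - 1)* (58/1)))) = -275/370272 = 0.00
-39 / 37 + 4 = 109/37 = 2.95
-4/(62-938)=1/219 = 0.00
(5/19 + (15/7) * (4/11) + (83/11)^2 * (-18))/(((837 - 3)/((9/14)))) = -49426473/62633956 = -0.79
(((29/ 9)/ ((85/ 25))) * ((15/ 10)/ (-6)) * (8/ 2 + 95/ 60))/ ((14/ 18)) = -9715/5712 = -1.70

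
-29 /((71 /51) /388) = -573852/71 = -8082.42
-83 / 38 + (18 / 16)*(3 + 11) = 1031/76 = 13.57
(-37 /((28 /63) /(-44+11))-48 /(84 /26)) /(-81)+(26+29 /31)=-477937/70308 = -6.80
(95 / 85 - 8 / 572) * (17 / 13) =2683/1859 = 1.44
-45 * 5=-225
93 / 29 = 3.21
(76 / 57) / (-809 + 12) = -4/2391 = 0.00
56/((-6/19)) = -532/3 = -177.33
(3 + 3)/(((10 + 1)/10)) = 60/11 = 5.45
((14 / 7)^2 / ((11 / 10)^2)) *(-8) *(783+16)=-2556800/121 = -21130.58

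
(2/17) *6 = 12/17 = 0.71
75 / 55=15/11 = 1.36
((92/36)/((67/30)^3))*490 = 33810000/300763 = 112.41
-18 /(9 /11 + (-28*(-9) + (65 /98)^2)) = -1901592/26755199 = -0.07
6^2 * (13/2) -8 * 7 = 178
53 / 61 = 0.87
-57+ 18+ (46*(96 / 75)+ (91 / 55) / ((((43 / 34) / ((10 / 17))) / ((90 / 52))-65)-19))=203391797/10241275 = 19.86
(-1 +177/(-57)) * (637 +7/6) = -2619.84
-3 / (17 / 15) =-45/17 = -2.65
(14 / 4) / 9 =7/18 = 0.39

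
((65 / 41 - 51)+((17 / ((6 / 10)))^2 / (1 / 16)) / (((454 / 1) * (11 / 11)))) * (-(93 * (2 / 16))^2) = 850157299/297824 = 2854.56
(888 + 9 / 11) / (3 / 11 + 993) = 3259/3642 = 0.89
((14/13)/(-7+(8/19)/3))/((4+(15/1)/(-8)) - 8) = 6384/238901 = 0.03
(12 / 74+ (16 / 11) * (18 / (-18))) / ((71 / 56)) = -29456/28897 = -1.02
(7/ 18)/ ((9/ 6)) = 7/27 = 0.26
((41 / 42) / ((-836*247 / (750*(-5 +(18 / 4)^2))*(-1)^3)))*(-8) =-312625/722722 = -0.43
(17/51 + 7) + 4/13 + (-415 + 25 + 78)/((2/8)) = -48374/39 = -1240.36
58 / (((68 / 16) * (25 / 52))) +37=27789/425 = 65.39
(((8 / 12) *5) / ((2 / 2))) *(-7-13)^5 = -32000000/3 = -10666666.67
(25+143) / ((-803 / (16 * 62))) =-166656/803 = -207.54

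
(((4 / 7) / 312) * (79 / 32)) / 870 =79/15200640 = 0.00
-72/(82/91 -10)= 182/23 = 7.91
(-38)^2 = 1444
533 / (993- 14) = 533/979 = 0.54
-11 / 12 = -0.92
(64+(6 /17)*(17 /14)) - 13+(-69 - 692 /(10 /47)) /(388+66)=700951/15890 = 44.11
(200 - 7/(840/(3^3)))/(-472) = -7991/18880 = -0.42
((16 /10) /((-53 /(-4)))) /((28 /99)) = 792/1855 = 0.43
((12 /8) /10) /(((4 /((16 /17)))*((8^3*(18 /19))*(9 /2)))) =19/1175040 = 0.00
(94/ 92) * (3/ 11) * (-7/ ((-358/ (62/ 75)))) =10199/2264350 = 0.00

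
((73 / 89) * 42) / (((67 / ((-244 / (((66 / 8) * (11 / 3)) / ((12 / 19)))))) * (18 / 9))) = -17954496/13708937 = -1.31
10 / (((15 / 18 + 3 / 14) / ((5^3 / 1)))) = 13125/11 = 1193.18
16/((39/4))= 64/39 = 1.64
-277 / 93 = -2.98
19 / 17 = 1.12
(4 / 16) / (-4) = -1/16 = -0.06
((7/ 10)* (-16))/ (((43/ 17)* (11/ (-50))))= 9520/473 = 20.13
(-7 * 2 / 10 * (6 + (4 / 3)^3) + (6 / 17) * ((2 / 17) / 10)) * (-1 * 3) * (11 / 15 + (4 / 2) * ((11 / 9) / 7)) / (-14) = -77924638/28676025 = -2.72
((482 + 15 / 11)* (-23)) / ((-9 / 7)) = 856037/99 = 8646.84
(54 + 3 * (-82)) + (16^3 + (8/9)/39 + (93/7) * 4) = 9722756/2457 = 3957.17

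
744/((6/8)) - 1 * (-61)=1053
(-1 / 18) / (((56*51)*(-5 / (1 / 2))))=1/514080 = 0.00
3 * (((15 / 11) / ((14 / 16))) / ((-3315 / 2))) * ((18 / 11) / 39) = -288/2433431 = 0.00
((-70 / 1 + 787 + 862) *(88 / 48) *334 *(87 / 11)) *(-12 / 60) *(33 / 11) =-4588258.20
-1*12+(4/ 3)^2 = -92/9 = -10.22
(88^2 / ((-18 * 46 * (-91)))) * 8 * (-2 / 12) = -7744/56511 = -0.14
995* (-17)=-16915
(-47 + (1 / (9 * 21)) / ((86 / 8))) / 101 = -381965/820827 = -0.47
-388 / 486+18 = 4180/243 = 17.20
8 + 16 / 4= 12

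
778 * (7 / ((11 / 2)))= 10892/11 = 990.18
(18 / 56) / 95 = 9/2660 = 0.00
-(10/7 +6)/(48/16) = -52/21 = -2.48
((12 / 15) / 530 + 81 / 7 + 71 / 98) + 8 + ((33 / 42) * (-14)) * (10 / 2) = -4506129/129850 = -34.70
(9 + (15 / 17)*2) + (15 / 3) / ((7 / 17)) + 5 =3321/119 = 27.91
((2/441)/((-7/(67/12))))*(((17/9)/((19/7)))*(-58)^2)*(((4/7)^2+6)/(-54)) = 296948690/299306259 = 0.99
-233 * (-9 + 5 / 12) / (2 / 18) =71997/4 = 17999.25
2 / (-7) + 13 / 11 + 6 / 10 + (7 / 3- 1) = 2.83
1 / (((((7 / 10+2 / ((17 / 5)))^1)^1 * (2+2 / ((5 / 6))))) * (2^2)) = 425/9636 = 0.04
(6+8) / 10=7/5 = 1.40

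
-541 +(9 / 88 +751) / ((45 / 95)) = 1044.66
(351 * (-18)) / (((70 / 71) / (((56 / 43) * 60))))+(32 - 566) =-501272.23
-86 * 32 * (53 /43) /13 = -260.92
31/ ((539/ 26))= 806/539 = 1.50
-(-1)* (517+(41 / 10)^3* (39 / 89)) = 48700919/89000 = 547.20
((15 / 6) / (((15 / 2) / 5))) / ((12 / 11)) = 55/36 = 1.53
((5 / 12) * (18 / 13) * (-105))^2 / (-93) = -826875/20956 = -39.46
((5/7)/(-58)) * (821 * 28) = -8210/29 = -283.10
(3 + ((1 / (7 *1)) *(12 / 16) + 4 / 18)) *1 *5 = 4195/252 = 16.65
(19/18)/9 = 19/162 = 0.12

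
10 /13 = 0.77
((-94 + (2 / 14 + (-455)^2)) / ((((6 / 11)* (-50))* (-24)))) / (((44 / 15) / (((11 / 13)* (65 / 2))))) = 7966849/2688 = 2963.86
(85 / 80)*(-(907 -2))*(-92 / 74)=353855/296 = 1195.46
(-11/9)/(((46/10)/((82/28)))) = -2255/2898 = -0.78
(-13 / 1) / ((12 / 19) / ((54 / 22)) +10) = -1.27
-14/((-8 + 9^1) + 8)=-14/9 = -1.56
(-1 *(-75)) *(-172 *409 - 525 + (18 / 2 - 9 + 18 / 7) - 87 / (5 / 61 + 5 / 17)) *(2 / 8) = -970539015/728 = -1333157.99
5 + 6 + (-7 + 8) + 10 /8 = 53/4 = 13.25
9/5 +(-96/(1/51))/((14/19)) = -232497/35 = -6642.77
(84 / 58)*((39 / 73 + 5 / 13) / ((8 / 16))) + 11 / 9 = 961963/247689 = 3.88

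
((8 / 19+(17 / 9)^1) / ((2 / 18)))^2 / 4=156025/1444 = 108.05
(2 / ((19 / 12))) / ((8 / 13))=39/19 = 2.05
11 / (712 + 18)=11/730 = 0.02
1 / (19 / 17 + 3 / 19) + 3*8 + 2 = 11035/412 = 26.78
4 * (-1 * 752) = -3008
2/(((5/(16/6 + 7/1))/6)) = 116/5 = 23.20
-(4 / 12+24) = -73/3 = -24.33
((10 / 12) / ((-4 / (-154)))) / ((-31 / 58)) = -11165/186 = -60.03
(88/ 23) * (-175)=-15400/23 = -669.57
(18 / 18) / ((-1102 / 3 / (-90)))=135/551 = 0.25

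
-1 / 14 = -0.07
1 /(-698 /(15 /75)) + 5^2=87249/3490 = 25.00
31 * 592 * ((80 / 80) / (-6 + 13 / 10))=-183520/47 = -3904.68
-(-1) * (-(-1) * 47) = 47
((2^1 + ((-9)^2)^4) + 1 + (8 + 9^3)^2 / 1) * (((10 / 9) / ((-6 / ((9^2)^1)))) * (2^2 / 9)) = -871797860/3 = -290599286.67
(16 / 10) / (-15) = -0.11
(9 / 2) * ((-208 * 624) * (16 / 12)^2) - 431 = -1038767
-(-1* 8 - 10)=18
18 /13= 1.38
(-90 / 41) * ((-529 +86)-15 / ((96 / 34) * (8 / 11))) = 2593755/2624 = 988.47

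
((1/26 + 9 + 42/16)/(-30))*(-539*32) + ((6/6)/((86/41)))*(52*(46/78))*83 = 22134124/2795 = 7919.19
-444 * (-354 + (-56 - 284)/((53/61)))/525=5846296/9275 = 630.33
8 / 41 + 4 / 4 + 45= 1894/41 = 46.20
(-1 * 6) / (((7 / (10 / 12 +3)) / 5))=-115/7 = -16.43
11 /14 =0.79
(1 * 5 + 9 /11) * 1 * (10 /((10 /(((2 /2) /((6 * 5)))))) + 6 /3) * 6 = 3904/55 = 70.98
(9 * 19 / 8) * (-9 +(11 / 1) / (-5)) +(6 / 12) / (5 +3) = -19147/80 = -239.34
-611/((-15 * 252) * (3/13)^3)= 1342367/102060 = 13.15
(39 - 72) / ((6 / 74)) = -407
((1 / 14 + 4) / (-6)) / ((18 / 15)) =-95/168 = -0.57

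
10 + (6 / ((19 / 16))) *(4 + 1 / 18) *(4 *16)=75322/57 = 1321.44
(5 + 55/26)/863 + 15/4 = 168655/44876 = 3.76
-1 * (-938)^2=-879844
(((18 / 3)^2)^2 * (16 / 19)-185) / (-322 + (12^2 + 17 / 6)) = -103326/19969 = -5.17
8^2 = 64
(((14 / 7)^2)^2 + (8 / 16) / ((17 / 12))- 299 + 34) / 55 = -4.52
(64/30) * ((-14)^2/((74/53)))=166208/555 = 299.47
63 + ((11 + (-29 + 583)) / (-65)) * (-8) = 1723/13 = 132.54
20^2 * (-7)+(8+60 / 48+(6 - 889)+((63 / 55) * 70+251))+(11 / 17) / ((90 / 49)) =-112498987/33660 = -3342.22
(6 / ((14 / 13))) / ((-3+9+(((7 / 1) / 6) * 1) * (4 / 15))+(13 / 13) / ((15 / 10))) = 1755/2198 = 0.80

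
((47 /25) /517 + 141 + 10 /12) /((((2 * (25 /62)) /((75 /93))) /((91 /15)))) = 21296821/24750 = 860.48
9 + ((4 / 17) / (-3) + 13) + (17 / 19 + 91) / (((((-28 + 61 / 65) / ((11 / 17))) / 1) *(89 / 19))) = 171278848/7984101 = 21.45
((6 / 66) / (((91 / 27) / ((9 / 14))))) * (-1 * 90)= -10935/7007 = -1.56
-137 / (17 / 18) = -2466/17 = -145.06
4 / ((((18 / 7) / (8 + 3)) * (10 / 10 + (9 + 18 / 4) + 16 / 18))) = 308/277 = 1.11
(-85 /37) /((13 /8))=-680/481 = -1.41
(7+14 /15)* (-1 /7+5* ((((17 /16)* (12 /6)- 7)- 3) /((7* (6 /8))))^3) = -16201/120 = -135.01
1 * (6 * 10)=60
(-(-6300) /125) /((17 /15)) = 756/17 = 44.47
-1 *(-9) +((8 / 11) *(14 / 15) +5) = 2422/165 = 14.68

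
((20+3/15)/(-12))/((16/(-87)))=2929/320 = 9.15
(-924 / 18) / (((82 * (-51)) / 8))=616/6273 = 0.10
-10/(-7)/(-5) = -2/7 = -0.29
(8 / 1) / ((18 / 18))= 8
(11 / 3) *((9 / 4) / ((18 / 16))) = 22/3 = 7.33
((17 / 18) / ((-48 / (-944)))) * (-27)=-1003/2 = -501.50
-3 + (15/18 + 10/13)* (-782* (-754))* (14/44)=9921526/33 = 300652.30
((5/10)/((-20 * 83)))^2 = 1/11022400 = 0.00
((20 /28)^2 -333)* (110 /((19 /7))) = -1792120/133 = -13474.59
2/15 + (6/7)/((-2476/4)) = 8576/64995 = 0.13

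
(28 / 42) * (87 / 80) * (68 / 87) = 17/30 = 0.57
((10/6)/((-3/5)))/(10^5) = -1/36000 = 0.00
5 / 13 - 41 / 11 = -478/143 = -3.34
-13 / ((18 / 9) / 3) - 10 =-29.50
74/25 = 2.96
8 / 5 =1.60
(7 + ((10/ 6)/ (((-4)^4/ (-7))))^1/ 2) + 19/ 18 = 37015/4608 = 8.03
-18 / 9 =-2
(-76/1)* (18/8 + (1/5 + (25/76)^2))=-73881/380 = -194.42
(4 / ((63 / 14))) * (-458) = -3664/9 = -407.11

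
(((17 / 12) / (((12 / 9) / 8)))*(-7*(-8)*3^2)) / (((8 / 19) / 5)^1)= 50872.50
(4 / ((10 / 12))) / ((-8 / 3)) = -9/5 = -1.80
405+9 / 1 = 414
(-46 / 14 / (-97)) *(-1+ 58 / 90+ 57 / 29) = 0.05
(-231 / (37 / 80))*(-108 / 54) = 36960/37 = 998.92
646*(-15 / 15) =-646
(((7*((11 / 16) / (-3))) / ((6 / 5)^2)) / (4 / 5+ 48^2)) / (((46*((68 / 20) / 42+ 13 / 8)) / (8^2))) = -336875/854593911 = 0.00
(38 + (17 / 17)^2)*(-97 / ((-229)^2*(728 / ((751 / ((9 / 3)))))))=-72847/2936696 = -0.02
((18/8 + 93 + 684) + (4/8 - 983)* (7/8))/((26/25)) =-2475/32 = -77.34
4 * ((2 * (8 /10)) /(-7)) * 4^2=-512/35 = -14.63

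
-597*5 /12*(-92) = 22885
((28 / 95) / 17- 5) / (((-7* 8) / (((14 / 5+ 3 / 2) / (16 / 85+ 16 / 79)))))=0.98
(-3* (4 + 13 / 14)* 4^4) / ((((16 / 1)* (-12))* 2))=69/7 = 9.86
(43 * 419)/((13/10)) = 180170/13 = 13859.23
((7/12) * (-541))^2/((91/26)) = 2048767/72 = 28455.10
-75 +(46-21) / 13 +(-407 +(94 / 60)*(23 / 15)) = -2794397/5850 = -477.67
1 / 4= 0.25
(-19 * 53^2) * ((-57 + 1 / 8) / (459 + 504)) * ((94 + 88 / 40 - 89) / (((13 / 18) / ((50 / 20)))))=16811865/214 = 78560.12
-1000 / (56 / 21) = -375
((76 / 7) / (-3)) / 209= -0.02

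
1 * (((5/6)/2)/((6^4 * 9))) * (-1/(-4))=5/559872 = 0.00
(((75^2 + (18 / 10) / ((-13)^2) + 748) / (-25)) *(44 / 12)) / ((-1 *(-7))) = -59237134/443625 = -133.53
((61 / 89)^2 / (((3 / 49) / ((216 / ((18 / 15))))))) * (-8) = -87517920/7921 = -11048.85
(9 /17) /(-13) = -9/221 = -0.04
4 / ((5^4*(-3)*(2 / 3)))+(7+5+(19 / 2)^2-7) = 238117/2500 = 95.25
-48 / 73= -0.66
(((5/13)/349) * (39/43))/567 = 5/2836323 = 0.00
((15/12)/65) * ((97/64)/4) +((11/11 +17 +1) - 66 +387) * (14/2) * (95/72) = 376231273/119808 = 3140.29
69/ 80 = 0.86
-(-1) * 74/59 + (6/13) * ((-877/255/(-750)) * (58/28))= 430793047/342273750 = 1.26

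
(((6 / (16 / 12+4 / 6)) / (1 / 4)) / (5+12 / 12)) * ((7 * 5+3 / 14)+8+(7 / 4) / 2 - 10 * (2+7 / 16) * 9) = -2454/7 = -350.57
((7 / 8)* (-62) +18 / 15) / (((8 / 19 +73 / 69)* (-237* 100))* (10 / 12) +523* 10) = 1390971/628774400 = 0.00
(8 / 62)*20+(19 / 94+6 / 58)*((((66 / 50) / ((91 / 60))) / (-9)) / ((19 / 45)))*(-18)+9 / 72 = 331080299/83491928 = 3.97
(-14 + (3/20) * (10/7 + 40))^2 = 60.62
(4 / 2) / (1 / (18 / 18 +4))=10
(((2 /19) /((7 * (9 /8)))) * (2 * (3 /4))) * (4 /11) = 32/4389 = 0.01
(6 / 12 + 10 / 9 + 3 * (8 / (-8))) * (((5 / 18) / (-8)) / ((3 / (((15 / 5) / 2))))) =125/5184 = 0.02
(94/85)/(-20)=-47/850 = -0.06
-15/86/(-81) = 5/2322 = 0.00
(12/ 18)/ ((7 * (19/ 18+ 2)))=12/385 = 0.03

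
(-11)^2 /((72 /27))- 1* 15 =30.38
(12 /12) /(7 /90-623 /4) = -180/28021 = -0.01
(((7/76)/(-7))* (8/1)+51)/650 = 967/12350 = 0.08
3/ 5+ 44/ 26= 149/65 = 2.29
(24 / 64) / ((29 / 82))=123/116 = 1.06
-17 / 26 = -0.65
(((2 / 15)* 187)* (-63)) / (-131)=7854/655 = 11.99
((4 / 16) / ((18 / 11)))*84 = 77/6 = 12.83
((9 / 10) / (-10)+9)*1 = 891/100 = 8.91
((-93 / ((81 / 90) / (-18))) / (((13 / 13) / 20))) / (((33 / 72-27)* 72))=-12400/637 = -19.47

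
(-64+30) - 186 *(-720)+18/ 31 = 4150484/31 = 133886.58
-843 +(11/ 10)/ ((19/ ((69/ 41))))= -6566211/7790 = -842.90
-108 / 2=-54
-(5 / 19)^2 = -25/361 = -0.07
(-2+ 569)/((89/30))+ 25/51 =869735/4539 = 191.61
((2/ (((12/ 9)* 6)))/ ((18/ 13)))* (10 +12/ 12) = 143/72 = 1.99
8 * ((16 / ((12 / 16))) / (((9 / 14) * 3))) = 7168/81 = 88.49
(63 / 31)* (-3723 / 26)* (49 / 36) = -1276989/3224 = -396.09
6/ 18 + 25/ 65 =28/39 = 0.72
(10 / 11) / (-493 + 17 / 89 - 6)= -445/244167 = 0.00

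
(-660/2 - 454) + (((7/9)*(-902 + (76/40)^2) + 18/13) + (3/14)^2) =-212309794/143325 = -1481.32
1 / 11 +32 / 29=381/319 = 1.19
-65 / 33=-1.97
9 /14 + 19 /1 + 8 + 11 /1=38.64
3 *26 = 78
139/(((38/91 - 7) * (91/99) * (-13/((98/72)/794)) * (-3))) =-74921/74194536 = 0.00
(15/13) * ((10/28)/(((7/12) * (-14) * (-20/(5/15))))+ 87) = 1790475/17836 = 100.39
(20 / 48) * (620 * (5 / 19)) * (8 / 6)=15500/171 = 90.64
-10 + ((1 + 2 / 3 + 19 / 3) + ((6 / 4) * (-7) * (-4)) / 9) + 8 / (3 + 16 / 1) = 176/57 = 3.09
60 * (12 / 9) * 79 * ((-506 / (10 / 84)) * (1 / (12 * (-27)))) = 2238544/27 = 82909.04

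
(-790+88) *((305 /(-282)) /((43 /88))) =3140280/2021 = 1553.82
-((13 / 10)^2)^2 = -28561/10000 = -2.86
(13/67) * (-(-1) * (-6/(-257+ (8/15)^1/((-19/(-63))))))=7410/1624549 = 0.00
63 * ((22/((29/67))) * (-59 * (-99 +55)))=8312750.07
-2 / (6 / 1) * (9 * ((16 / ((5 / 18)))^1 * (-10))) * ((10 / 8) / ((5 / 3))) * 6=7776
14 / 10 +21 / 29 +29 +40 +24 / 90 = 6211/87 = 71.39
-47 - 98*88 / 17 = -9423/17 = -554.29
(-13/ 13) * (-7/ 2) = 3.50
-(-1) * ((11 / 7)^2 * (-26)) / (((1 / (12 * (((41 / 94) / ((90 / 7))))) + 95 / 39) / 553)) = -198702933/27380 = -7257.23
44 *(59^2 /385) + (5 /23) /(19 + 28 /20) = 32666579/82110 = 397.84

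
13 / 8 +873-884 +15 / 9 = -185/24 = -7.71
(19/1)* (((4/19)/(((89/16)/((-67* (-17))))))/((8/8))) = 72896/89 = 819.06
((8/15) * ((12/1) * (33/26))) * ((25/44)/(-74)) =-30/481 = -0.06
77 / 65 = 1.18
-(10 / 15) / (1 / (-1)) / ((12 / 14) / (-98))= -686/9 = -76.22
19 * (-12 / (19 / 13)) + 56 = -100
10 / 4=5/2 = 2.50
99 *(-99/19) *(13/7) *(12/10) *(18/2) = -6880302/665 = -10346.32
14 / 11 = 1.27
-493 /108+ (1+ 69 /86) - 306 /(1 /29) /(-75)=13416227/116100 = 115.56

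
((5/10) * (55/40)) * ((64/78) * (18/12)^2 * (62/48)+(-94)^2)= 1263889/208 = 6076.39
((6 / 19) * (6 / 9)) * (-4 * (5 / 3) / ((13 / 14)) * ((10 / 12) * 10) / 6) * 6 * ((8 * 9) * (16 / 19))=-3584000/4693 = -763.69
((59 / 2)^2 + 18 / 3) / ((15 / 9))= 2103/4 = 525.75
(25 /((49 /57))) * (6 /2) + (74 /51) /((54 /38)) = 5955569/67473 = 88.27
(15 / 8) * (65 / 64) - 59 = -29233/512 = -57.10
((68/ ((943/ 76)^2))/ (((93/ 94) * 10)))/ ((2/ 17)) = 156910816/413500785 = 0.38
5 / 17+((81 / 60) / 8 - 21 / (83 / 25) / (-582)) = 10374209/21898720 = 0.47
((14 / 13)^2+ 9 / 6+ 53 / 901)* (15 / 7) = 234315/40222 = 5.83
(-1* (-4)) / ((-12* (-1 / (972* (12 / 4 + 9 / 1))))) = 3888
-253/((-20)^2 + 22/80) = -10120/16011 = -0.63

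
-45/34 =-1.32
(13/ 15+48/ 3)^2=284.48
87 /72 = 29/24 = 1.21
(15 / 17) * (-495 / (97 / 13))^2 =621138375/159953 = 3883.26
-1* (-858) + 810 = 1668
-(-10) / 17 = 0.59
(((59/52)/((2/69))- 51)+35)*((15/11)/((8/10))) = 180525/4576 = 39.45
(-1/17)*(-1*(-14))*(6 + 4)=-140/17 = -8.24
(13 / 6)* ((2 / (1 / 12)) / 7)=52/7 = 7.43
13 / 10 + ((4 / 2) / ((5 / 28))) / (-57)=629/570 = 1.10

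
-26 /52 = -0.50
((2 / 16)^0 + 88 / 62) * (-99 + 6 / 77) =-571275/2387 = -239.33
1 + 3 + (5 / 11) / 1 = 4.45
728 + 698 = 1426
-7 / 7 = -1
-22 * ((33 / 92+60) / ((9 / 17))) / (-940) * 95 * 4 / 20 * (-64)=-17537608/5405 = -3244.70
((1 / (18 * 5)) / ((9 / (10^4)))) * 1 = 1000/81 = 12.35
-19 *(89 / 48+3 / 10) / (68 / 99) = -324159/5440 = -59.59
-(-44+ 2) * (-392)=-16464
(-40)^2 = 1600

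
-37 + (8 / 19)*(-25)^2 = 4297/19 = 226.16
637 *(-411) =-261807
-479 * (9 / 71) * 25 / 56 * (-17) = 1832175/3976 = 460.81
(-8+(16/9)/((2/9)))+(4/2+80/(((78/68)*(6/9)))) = 1386/13 = 106.62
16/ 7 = 2.29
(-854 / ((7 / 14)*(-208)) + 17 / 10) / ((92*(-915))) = -859/7295600 = 0.00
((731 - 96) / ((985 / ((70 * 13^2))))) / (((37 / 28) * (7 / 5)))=4122.40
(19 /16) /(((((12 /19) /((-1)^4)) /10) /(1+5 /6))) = 34.47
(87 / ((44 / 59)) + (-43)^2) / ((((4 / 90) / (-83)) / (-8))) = 323036415/11 = 29366946.82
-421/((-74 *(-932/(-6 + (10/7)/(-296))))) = 2619041/71450848 = 0.04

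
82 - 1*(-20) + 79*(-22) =-1636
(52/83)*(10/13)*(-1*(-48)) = 1920/83 = 23.13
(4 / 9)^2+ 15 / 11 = 1391/891 = 1.56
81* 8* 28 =18144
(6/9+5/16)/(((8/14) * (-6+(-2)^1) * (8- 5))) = -329/4608 = -0.07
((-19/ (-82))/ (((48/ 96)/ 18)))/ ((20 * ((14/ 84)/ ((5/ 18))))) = 57/82 = 0.70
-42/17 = -2.47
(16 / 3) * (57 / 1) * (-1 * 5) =-1520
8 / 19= 0.42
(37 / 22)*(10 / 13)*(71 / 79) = 13135/11297 = 1.16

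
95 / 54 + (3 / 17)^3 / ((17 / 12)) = 7951991/4510134 = 1.76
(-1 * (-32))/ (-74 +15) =-32/59 = -0.54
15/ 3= 5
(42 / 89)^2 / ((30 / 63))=18522/39605 = 0.47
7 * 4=28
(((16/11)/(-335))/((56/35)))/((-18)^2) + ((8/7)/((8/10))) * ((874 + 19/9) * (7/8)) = 261506023/238788 = 1095.14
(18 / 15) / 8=3/20 = 0.15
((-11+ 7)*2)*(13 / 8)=-13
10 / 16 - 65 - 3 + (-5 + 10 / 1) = -499/8 = -62.38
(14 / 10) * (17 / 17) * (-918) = -6426/5 = -1285.20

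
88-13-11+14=78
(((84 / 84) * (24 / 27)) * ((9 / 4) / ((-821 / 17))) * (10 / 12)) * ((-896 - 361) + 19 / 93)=9934970/229059 = 43.37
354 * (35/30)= 413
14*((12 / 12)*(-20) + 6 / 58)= -278.55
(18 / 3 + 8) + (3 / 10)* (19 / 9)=14.63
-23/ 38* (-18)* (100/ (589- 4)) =460/247 = 1.86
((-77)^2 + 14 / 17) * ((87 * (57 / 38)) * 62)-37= 815628808/17 = 47978165.18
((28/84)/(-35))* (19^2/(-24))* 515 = 37183/504 = 73.78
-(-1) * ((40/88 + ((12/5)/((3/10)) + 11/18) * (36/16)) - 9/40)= 4313/220 = 19.60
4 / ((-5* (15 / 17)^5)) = -1.50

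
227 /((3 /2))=454/3 = 151.33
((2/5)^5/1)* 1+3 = 9407/3125 = 3.01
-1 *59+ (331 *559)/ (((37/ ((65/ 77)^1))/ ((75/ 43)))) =20809034/2849 = 7303.98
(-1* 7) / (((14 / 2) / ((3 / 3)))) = -1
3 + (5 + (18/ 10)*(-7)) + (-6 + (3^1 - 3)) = -53/5 = -10.60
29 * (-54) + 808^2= 651298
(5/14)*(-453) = -2265/14 = -161.79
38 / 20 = 19/10 = 1.90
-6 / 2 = -3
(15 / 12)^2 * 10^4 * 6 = 93750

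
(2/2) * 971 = 971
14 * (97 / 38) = 679/19 = 35.74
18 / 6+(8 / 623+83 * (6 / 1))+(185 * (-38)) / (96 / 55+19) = 16465503/101549 = 162.14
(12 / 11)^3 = 1728/1331 = 1.30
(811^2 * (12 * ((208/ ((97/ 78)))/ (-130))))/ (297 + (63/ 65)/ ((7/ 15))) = -444619396/13095 = -33953.37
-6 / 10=-3/5 = -0.60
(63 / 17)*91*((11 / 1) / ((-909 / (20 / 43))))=-140140/73831 = -1.90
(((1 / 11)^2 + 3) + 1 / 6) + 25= 20455/726 = 28.17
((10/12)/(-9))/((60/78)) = -13/108 = -0.12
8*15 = 120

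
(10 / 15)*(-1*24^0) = -2/3 = -0.67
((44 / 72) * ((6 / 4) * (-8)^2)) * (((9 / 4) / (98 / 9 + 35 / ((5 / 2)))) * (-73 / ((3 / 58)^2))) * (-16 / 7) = 16207752/49 = 330770.45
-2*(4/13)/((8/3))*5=-15/13 = -1.15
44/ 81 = 0.54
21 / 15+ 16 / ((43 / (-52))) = -3859/215 = -17.95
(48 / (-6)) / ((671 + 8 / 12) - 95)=-12/865 = -0.01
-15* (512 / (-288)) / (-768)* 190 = -6.60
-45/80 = -9/16 = -0.56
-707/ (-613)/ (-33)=-707/20229 = -0.03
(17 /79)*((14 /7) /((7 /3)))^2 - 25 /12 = -1.93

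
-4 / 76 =-1/19 = -0.05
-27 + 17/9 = -226/9 = -25.11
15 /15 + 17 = 18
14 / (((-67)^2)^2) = 14/20151121 = 0.00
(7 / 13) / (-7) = -1/13 = -0.08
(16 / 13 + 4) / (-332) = -17/1079 = -0.02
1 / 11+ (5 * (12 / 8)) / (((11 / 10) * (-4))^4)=51967/468512 = 0.11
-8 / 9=-0.89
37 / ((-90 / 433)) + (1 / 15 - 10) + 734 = 546.06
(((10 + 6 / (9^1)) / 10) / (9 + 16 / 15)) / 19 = 0.01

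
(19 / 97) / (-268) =-19/25996 = 0.00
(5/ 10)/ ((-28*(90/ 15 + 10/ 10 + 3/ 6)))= -1/420 = 0.00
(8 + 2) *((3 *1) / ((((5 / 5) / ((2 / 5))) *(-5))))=-12/5 = -2.40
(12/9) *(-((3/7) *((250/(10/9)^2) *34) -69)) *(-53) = 1425488/7 = 203641.14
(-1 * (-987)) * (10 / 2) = 4935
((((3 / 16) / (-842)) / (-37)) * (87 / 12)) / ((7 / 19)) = 1653/13956992 = 0.00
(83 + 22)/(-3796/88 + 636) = 2310/13043 = 0.18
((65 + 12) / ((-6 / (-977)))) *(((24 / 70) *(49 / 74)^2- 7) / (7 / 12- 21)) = 143966812/34225 = 4206.48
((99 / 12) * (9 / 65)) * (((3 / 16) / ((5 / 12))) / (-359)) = -2673/1866800 = 0.00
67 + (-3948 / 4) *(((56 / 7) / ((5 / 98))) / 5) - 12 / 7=-5405231/175 = -30887.03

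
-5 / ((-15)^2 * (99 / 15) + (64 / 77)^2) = -29645/8808661 = 0.00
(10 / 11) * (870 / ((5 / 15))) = 26100/11 = 2372.73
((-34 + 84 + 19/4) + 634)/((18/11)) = 30305/72 = 420.90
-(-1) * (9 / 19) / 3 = 3/19 = 0.16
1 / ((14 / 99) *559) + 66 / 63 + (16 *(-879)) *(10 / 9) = -366857987/23478 = -15625.61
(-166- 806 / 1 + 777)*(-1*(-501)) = -97695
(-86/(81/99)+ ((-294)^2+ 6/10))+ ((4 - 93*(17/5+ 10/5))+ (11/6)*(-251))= 85373.12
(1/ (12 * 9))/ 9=1/972 = 0.00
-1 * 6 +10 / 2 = -1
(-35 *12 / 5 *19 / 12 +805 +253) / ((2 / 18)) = 8325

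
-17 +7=-10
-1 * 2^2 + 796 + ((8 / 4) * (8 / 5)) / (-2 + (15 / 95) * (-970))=2918444/3685 = 791.98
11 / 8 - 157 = -1245/8 = -155.62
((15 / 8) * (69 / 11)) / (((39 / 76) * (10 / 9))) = 11799/572 = 20.63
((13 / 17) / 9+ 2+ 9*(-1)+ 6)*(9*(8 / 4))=-280/17 = -16.47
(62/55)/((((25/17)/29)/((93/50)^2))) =132182667/1718750 = 76.91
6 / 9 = 2/3 = 0.67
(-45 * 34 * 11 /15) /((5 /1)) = -1122/5 = -224.40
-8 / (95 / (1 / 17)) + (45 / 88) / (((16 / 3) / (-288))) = -1962577/71060 = -27.62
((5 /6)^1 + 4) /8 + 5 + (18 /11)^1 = 7.24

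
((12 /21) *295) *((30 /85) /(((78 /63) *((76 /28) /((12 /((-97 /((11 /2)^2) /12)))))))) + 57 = -300608769/407303 = -738.05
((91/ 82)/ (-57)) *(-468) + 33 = 32805/779 = 42.11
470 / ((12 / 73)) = 17155/6 = 2859.17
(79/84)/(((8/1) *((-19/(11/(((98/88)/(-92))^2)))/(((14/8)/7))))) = -111247642/957999 = -116.13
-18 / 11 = -1.64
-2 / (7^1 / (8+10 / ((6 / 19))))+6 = -16/3 = -5.33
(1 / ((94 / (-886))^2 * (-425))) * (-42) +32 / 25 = 9444154/938825 = 10.06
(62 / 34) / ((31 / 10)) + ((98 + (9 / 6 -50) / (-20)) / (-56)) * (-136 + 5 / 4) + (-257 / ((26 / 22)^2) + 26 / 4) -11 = 197588757/3677440 = 53.73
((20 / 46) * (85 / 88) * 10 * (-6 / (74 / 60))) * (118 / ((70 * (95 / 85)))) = -38364750/1245013 = -30.81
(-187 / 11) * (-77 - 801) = 14926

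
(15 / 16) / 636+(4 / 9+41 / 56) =251747/213696 = 1.18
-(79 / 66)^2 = -6241/4356 = -1.43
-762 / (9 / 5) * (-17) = 21590/3 = 7196.67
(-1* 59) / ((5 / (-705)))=8319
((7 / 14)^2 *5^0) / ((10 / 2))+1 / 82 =51/820 = 0.06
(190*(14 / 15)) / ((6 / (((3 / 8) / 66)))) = 133/792 = 0.17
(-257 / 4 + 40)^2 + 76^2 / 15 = 233551/240 = 973.13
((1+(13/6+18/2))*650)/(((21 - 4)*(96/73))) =1731925/4896 = 353.74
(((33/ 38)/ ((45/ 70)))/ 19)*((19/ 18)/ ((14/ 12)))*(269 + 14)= 3113/171 = 18.20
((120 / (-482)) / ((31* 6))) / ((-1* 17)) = 10/127007 = 0.00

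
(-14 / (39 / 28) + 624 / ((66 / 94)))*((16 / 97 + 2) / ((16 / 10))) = 16491650/13871 = 1188.93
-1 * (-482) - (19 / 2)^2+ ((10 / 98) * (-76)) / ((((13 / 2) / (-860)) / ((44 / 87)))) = 201875173/221676 = 910.68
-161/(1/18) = -2898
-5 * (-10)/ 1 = 50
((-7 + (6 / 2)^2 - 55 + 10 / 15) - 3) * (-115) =19090/3 = 6363.33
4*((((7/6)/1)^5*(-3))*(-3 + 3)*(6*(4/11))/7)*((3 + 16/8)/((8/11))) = 0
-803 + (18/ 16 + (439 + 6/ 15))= -14499/40 = -362.48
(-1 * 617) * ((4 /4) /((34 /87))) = -53679/34 = -1578.79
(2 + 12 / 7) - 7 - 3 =-44/7 = -6.29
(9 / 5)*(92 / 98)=414/245 = 1.69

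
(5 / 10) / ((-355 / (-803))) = 803/710 = 1.13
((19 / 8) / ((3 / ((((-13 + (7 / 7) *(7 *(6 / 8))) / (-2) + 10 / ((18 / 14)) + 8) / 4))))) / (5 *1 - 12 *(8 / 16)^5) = 26885/31968 = 0.84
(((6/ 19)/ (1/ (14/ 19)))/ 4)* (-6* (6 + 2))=-1008/361 = -2.79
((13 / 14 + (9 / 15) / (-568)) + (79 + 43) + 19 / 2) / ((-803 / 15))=-7897977/3192728 = -2.47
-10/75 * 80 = -32/3 = -10.67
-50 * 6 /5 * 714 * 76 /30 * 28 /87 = -1012928/29 = -34928.55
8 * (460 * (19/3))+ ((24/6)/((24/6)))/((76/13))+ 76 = 5331287/228 = 23382.84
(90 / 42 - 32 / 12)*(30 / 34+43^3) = -14867974/357 = -41646.99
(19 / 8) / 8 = 19/64 = 0.30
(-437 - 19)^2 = 207936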